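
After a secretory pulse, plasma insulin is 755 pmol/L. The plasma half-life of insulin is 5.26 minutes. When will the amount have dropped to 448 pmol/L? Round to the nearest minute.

4 minutes

Fraction remaining = 448/755 ≈ 0.59338.
n = log₂(755/448) = ln(1.6853)/ln 2 ≈ 0.75298 half-lives.
t = n × t½ = 0.75298 × 5.26 ≈ 3.9607 minutes.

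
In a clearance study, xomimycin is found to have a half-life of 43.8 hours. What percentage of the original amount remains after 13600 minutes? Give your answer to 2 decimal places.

13600 minutes = 226.667 hours.
n = 226.667/43.8 ≈ 5.175 half-lives.
Fraction remaining = (1/2)^5.175 ≈ 0.02768, i.e. 2.768%.

2.77%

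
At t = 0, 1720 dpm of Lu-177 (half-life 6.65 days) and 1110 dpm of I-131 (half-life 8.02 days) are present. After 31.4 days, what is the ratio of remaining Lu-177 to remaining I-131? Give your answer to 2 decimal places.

0.89

Lu-177: 1720 × (1/2)^(31.4/6.65) = 1720 × (1/2)^4.7218 ≈ 65.181 dpm.
I-131: 1110 × (1/2)^(31.4/8.02) = 1110 × (1/2)^3.9152 ≈ 73.574 dpm.
Ratio ≈ 65.181 / 73.574 ≈ 0.88592.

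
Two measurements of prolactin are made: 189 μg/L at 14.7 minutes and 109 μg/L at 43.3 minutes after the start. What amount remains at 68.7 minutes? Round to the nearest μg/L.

Over Δt = 43.3 − 14.7 = 28.6 minutes, the level fell by a factor of 189/109 ≈ 1.7339.
n = log₂(1.7339) ≈ 0.79406 half-lives, so t½ = 28.6/0.79406 ≈ 36.018 minutes.
From t = 43.3 to t = 68.7: 109 × (1/2)^((68.7−43.3)/36.018) ≈ 66.855 μg/L.

67 μg/L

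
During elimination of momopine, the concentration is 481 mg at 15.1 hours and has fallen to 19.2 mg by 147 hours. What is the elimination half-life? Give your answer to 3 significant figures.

28.4 hours

Over Δt = 147 − 15.1 = 131.9 hours, the level fell by a factor of 481/19.2 ≈ 25.052.
n = log₂(25.052) ≈ 4.6469 half-lives, so t½ = 131.9/4.6469 ≈ 28.385 hours.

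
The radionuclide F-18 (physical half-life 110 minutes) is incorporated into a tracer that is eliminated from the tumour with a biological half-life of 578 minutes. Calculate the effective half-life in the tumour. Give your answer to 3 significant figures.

1/t_eff = 1/t_phys + 1/t_biol = 1/110 + 1/578 = 0.010821 per minute.
t_eff = 110 × 578 / (110 + 578) ≈ 92.413 minutes.

92.4 minutes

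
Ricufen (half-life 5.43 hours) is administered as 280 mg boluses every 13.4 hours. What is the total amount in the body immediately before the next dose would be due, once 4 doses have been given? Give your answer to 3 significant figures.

61.7 mg

The 4 doses were given 53.6, 40.2, 26.8, 13.4 hours ago.
Total = 280·(1/2)^(53.6/5.43) + 280·(1/2)^(40.2/5.43) + 280·(1/2)^(26.8/5.43) + 280·(1/2)^(13.4/5.43)
      = 0.299 + 1.654 + 9.1498 + 50.616 ≈ 61.718 mg.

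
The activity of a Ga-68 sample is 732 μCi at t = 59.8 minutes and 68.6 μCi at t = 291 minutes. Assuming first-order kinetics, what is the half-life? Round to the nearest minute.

68 minutes

Over Δt = 291 − 59.8 = 231.2 minutes, the level fell by a factor of 732/68.6 ≈ 10.671.
n = log₂(10.671) ≈ 3.4156 half-lives, so t½ = 231.2/3.4156 ≈ 67.69 minutes.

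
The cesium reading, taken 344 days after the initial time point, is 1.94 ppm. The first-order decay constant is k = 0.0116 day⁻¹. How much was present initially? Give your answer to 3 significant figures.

105 ppm

t½ = ln 2 / k = 0.69315 / 0.0116 ≈ 59.754 days.
Number of half-lives elapsed: n = 344/59.754 ≈ 5.7569.
A₀ = A × 2^n = 1.94 × 2^5.7569 = 1.94 × 54.077 ≈ 104.91 ppm.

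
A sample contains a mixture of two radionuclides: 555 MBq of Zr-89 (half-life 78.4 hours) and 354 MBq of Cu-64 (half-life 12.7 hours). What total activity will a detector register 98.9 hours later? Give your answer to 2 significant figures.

230 MBq

Zr-89: 555 × (1/2)^(98.9/78.4) = 555 × (1/2)^1.2615 ≈ 231.5 MBq.
Cu-64: 354 × (1/2)^(98.9/12.7) = 354 × (1/2)^7.7874 ≈ 1.6024 MBq.
Total = 231.5 + 1.6024 ≈ 233.1 MBq.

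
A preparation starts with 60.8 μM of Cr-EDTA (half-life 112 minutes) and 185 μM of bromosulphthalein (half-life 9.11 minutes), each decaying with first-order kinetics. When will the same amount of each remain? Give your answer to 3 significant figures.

15.9 minutes

Set 60.8·(1/2)^(t/112) = 185·(1/2)^(t/9.11).
Taking log₂: log₂(60.8/185) = t·(1/112 − 1/9.11).
log₂(0.32865) = -1.6054; 1/112 − 1/9.11 = -0.10084.
t = -1.6054 / -0.10084 ≈ 15.92 minutes.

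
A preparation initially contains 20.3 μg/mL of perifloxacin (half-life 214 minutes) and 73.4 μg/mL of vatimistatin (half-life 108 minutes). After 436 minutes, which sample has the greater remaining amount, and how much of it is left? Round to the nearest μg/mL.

perifloxacin, 5 μg/mL

perifloxacin: 20.3 × (1/2)^2.0374 ≈ 4.9452 μg/mL.
vatimistatin: 73.4 × (1/2)^4.037 ≈ 4.4712 μg/mL.
Perifloxacin has more remaining, at ≈ 4.9452 μg/mL.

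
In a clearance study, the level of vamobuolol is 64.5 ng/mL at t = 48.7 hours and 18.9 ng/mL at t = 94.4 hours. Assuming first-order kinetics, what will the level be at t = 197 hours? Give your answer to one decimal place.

Over Δt = 94.4 − 48.7 = 45.7 hours, the level fell by a factor of 64.5/18.9 ≈ 3.4127.
n = log₂(3.4127) ≈ 1.7709 half-lives, so t½ = 45.7/1.7709 ≈ 25.806 hours.
From t = 94.4 to t = 197: 18.9 × (1/2)^((197−94.4)/25.806) ≈ 1.2012 ng/mL.

1.2 ng/mL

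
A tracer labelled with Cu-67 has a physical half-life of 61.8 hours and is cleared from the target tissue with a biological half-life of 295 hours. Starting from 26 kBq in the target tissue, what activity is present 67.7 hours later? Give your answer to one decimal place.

1/t_eff = 1/t_phys + 1/t_biol = 1/61.8 + 1/295 = 0.019571 per hour.
t_eff = 61.8 × 295 / (61.8 + 295) ≈ 51.096 hours.
Remaining = 26 × (1/2)^(67.7/51.096) = 26 × (1/2)^1.325 ≈ 10.378 kBq.

10.4 kBq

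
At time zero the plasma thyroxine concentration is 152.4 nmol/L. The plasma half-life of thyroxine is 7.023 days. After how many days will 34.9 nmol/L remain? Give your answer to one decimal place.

14.9 days

Fraction remaining = 34.9/152.4 ≈ 0.229.
n = log₂(152.4/34.9) = ln(4.3668)/ln 2 ≈ 2.1266 half-lives.
t = n × t½ = 2.1266 × 7.023 ≈ 14.935 days.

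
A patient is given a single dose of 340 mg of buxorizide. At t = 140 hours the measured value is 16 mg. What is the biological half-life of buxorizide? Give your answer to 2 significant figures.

32 hours

A/A₀ = 16/340 ≈ 0.047059.
n = log₂(21.25) ≈ 4.4094 half-lives elapsed in 140 hours.
t½ = 140/4.4094 ≈ 31.75 hours.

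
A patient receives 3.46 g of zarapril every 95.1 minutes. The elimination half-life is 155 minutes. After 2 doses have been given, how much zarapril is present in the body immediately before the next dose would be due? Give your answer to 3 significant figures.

3.74 g

The 2 doses were given 190.2, 95.1 minutes ago.
Total = 3.46·(1/2)^(190.2/155) + 3.46·(1/2)^(95.1/155)
      = 1.478 + 2.2614 ≈ 3.7394 g.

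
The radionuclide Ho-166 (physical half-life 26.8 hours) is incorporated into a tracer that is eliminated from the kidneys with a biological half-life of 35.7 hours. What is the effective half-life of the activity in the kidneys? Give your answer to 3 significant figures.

15.3 hours

1/t_eff = 1/t_phys + 1/t_biol = 1/26.8 + 1/35.7 = 0.065325 per hour.
t_eff = 26.8 × 35.7 / (26.8 + 35.7) ≈ 15.308 hours.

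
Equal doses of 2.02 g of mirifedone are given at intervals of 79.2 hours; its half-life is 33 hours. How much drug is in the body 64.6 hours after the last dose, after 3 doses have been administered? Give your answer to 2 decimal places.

0.64 g

The 3 doses were given 223, 143.8, 64.6 hours ago.
Total = 2.02·(1/2)^(223/33) + 2.02·(1/2)^(143.8/33) + 2.02·(1/2)^(64.6/33)
      = 0.018669 + 0.098535 + 0.52007 ≈ 0.63727 g.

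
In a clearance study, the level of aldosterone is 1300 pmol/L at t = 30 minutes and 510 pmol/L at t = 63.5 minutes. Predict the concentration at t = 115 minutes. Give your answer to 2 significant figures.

Over Δt = 63.5 − 30 = 33.5 minutes, the level fell by a factor of 1300/510 ≈ 2.549.
n = log₂(2.549) ≈ 1.3499 half-lives, so t½ = 33.5/1.3499 ≈ 24.816 minutes.
From t = 63.5 to t = 115: 510 × (1/2)^((115−63.5)/24.816) ≈ 121.02 pmol/L.

120 pmol/L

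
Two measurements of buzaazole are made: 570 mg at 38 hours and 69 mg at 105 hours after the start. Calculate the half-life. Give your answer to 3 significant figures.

22.0 hours

Over Δt = 105 − 38 = 67 hours, the level fell by a factor of 570/69 ≈ 8.2609.
n = log₂(8.2609) ≈ 3.0463 half-lives, so t½ = 67/3.0463 ≈ 21.994 hours.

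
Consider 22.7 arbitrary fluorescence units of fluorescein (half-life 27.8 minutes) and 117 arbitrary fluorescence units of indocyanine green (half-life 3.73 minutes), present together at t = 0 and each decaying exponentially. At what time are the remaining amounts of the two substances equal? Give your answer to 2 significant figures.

10 minutes

Set 22.7·(1/2)^(t/27.8) = 117·(1/2)^(t/3.73).
Taking log₂: log₂(22.7/117) = t·(1/27.8 − 1/3.73).
log₂(0.19402) = -2.3657; 1/27.8 − 1/3.73 = -0.23213.
t = -2.3657 / -0.23213 ≈ 10.192 minutes.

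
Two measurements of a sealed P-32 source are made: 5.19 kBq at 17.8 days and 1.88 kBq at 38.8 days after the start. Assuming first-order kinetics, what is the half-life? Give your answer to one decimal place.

14.3 days

Over Δt = 38.8 − 17.8 = 21 days, the level fell by a factor of 5.19/1.88 ≈ 2.7606.
n = log₂(2.7606) ≈ 1.465 half-lives, so t½ = 21/1.465 ≈ 14.334 days.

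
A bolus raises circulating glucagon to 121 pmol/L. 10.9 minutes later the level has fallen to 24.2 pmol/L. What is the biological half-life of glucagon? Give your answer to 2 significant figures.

4.7 minutes

A/A₀ = 24.2/121 ≈ 0.2.
n = log₂(5) ≈ 2.3219 half-lives elapsed in 10.9 minutes.
t½ = 10.9/2.3219 ≈ 4.6944 minutes.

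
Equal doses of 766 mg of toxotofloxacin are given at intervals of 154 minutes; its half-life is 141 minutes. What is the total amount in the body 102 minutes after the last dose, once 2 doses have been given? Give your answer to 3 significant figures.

682 mg

The 2 doses were given 256, 102 minutes ago.
Total = 766·(1/2)^(256/141) + 766·(1/2)^(102/141)
      = 217.61 + 463.94 ≈ 681.55 mg.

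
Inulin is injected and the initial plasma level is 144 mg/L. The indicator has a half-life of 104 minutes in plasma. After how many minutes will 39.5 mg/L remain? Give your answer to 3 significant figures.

Fraction remaining = 39.5/144 ≈ 0.27431.
n = log₂(144/39.5) = ln(3.6456)/ln 2 ≈ 1.8661 half-lives.
t = n × t½ = 1.8661 × 104 ≈ 194.08 minutes.

194 minutes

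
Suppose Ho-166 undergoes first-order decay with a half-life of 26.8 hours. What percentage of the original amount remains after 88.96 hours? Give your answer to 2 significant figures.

10%

n = 88.96/26.8 ≈ 3.3194 half-lives.
Fraction remaining = (1/2)^3.3194 ≈ 0.10018, i.e. 10.018%.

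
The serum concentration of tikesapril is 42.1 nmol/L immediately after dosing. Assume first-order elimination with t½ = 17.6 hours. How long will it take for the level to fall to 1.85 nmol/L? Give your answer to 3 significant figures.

Fraction remaining = 1.85/42.1 ≈ 0.043943.
n = log₂(42.1/1.85) = ln(22.757)/ln 2 ≈ 4.5082 half-lives.
t = n × t½ = 4.5082 × 17.6 ≈ 79.345 hours.

79.3 hours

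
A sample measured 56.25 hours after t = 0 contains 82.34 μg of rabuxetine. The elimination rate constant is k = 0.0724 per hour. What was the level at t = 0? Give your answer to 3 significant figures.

4830 μg

t½ = ln 2 / k = 0.69315 / 0.0724 ≈ 9.5739 hours.
Number of half-lives elapsed: n = 56.25/9.5739 ≈ 5.8754.
A₀ = A × 2^n = 82.34 × 2^5.8754 = 82.34 × 58.704 ≈ 4833.6 μg.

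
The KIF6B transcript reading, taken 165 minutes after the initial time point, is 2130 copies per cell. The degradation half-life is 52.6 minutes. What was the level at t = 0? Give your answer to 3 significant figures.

Number of half-lives elapsed: n = 165/52.6 ≈ 3.1369.
A₀ = A × 2^n = 2130 × 2^3.1369 = 2130 × 8.7962 ≈ 18736 copies per cell.

18700 copies per cell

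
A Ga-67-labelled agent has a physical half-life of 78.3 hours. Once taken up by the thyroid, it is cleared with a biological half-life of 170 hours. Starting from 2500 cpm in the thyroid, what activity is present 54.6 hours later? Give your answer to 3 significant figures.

1230 cpm

1/t_eff = 1/t_phys + 1/t_biol = 1/78.3 + 1/170 = 0.018654 per hour.
t_eff = 78.3 × 170 / (78.3 + 170) ≈ 53.609 hours.
Remaining = 2500 × (1/2)^(54.6/53.609) = 2500 × (1/2)^1.0185 ≈ 1234.1 cpm.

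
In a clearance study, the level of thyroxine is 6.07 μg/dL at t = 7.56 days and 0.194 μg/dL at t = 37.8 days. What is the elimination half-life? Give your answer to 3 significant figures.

6.09 days

Over Δt = 37.8 − 7.56 = 30.24 days, the level fell by a factor of 6.07/0.194 ≈ 31.289.
n = log₂(31.289) ≈ 4.9676 half-lives, so t½ = 30.24/4.9676 ≈ 6.0875 days.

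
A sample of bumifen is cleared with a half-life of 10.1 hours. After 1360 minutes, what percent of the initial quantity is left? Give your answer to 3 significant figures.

1360 minutes = 22.6667 hours.
n = 22.6667/10.1 ≈ 2.2442 half-lives.
Fraction remaining = (1/2)^2.2442 ≈ 0.21107, i.e. 21.107%.

21.1%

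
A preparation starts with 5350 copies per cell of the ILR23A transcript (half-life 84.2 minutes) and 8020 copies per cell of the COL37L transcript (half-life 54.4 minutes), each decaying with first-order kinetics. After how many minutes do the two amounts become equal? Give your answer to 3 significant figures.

89.8 minutes

Set 5350·(1/2)^(t/84.2) = 8020·(1/2)^(t/54.4).
Taking log₂: log₂(5350/8020) = t·(1/84.2 − 1/54.4).
log₂(0.66708) = -0.58406; 1/84.2 − 1/54.4 = -0.0065059.
t = -0.58406 / -0.0065059 ≈ 89.775 minutes.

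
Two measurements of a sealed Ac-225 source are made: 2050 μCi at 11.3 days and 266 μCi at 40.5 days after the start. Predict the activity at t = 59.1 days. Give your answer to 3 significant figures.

72.4 μCi

Over Δt = 40.5 − 11.3 = 29.2 days, the level fell by a factor of 2050/266 ≈ 7.7068.
n = log₂(7.7068) ≈ 2.9461 half-lives, so t½ = 29.2/2.9461 ≈ 9.9113 days.
From t = 40.5 to t = 59.1: 266 × (1/2)^((59.1−40.5)/9.9113) ≈ 72.436 μCi.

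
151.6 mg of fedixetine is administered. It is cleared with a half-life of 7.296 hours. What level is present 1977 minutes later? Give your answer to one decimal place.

Convert the elapsed time: 1977 minutes = 32.95 hours.
Number of half-lives: n = 32.95/7.296 ≈ 4.5162.
Remaining = 151.6 × (1/2)^4.5162 = 151.6 × 0.043702 ≈ 6.6251 mg.

6.6 mg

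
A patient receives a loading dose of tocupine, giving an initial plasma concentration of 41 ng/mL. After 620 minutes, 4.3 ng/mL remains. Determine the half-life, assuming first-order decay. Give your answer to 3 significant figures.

191 minutes

A/A₀ = 4.3/41 ≈ 0.10488.
n = log₂(9.5349) ≈ 3.2532 half-lives elapsed in 620 minutes.
t½ = 620/3.2532 ≈ 190.58 minutes.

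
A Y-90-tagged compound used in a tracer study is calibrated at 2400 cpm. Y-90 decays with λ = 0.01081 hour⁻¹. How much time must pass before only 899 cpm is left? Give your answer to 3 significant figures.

90.8 hours

t½ = ln 2 / λ = 0.69315 / 0.01081 ≈ 64.121 hours.
Fraction remaining = 899/2400 ≈ 0.37458.
n = log₂(2400/899) = ln(2.6696)/ln 2 ≈ 1.4166 half-lives.
t = n × t½ = 1.4166 × 64.121 ≈ 90.836 hours.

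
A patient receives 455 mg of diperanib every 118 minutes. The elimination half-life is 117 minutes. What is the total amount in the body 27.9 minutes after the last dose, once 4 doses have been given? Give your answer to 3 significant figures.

The 4 doses were given 381.9, 263.9, 145.9, 27.9 minutes ago.
Total = 455·(1/2)^(381.9/117) + 455·(1/2)^(263.9/117) + 455·(1/2)^(145.9/117) + 455·(1/2)^(27.9/117)
      = 47.361 + 95.284 + 191.7 + 385.68 ≈ 720.03 mg.

720 mg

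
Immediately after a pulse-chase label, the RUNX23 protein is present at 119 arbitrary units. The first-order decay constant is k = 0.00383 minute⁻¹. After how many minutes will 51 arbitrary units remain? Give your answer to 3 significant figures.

221 minutes

t½ = ln 2 / k = 0.69315 / 0.00383 ≈ 180.98 minutes.
Fraction remaining = 51/119 ≈ 0.42857.
n = log₂(119/51) = ln(2.3333)/ln 2 ≈ 1.2224 half-lives.
t = n × t½ = 1.2224 × 180.98 ≈ 221.23 minutes.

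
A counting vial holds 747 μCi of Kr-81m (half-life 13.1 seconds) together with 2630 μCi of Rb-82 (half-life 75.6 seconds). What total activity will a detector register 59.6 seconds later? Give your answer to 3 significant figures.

Kr-81m: 747 × (1/2)^(59.6/13.1) = 747 × (1/2)^4.5496 ≈ 31.897 μCi.
Rb-82: 2630 × (1/2)^(59.6/75.6) = 2630 × (1/2)^0.78836 ≈ 1522.8 μCi.
Total = 31.897 + 1522.8 ≈ 1554.7 μCi.

1550 μCi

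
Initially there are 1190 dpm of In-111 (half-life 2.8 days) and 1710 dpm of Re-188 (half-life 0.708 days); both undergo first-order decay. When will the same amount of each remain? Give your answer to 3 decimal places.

0.496 days

Set 1190·(1/2)^(t/2.8) = 1710·(1/2)^(t/0.708).
Taking log₂: log₂(1190/1710) = t·(1/2.8 − 1/0.708).
log₂(0.69591) = -0.52303; 1/2.8 − 1/0.708 = -1.0553.
t = -0.52303 / -1.0553 ≈ 0.49563 days.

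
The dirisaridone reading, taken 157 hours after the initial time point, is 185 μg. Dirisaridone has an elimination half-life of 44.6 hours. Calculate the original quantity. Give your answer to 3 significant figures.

Number of half-lives elapsed: n = 157/44.6 ≈ 3.5202.
A₀ = A × 2^n = 185 × 2^3.5202 = 185 × 11.473 ≈ 2122.5 μg.

2120 μg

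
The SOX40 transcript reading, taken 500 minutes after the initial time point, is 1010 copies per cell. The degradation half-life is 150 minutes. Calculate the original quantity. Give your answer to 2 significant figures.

Number of half-lives elapsed: n = 500/150 ≈ 3.3333.
A₀ = A × 2^n = 1010 × 2^3.3333 = 1010 × 10.079 ≈ 10180 copies per cell.

10000 copies per cell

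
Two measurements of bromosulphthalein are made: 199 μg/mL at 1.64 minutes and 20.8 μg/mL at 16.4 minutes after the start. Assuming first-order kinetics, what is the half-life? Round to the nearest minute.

5 minutes

Over Δt = 16.4 − 1.64 = 14.76 minutes, the level fell by a factor of 199/20.8 ≈ 9.5673.
n = log₂(9.5673) ≈ 3.2581 half-lives, so t½ = 14.76/3.2581 ≈ 4.5302 minutes.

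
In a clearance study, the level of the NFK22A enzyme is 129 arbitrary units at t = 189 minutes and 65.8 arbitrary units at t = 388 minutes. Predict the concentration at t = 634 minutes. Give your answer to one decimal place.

28.6 arbitrary units

Over Δt = 388 − 189 = 199 minutes, the level fell by a factor of 129/65.8 ≈ 1.9605.
n = log₂(1.9605) ≈ 0.97121 half-lives, so t½ = 199/0.97121 ≈ 204.9 minutes.
From t = 388 to t = 634: 65.8 × (1/2)^((634−388)/204.9) ≈ 28.629 arbitrary units.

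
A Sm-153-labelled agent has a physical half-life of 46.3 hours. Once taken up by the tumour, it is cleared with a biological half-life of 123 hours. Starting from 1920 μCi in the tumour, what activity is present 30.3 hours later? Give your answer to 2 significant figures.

1000 μCi

1/t_eff = 1/t_phys + 1/t_biol = 1/46.3 + 1/123 = 0.029728 per hour.
t_eff = 46.3 × 123 / (46.3 + 123) ≈ 33.638 hours.
Remaining = 1920 × (1/2)^(30.3/33.638) = 1920 × (1/2)^0.90077 ≈ 1028.4 μCi.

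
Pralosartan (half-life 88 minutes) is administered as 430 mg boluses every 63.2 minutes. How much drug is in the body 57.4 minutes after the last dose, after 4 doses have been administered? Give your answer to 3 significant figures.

602 mg

The 4 doses were given 247, 183.8, 120.6, 57.4 minutes ago.
Total = 430·(1/2)^(247/88) + 430·(1/2)^(183.8/88) + 430·(1/2)^(120.6/88) + 430·(1/2)^(57.4/88)
      = 61.451 + 101.09 + 166.31 + 273.6 ≈ 602.46 mg.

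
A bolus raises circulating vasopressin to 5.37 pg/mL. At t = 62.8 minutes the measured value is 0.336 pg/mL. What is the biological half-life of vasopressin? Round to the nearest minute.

A/A₀ = 0.336/5.37 ≈ 0.06257.
n = log₂(15.982) ≈ 3.9984 half-lives elapsed in 62.8 minutes.
t½ = 62.8/3.9984 ≈ 15.706 minutes.

16 minutes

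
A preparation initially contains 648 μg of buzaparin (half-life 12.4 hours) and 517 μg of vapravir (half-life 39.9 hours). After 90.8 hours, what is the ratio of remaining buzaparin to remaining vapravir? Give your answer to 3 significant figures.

0.0379

buzaparin: 648 × (1/2)^(90.8/12.4) = 648 × (1/2)^7.3226 ≈ 4.0482 μg.
vapravir: 517 × (1/2)^(90.8/39.9) = 517 × (1/2)^2.2757 ≈ 106.77 μg.
Ratio ≈ 4.0482 / 106.77 ≈ 0.037916.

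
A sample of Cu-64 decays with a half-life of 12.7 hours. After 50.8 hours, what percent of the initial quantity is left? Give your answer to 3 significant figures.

n = 50.8/12.7 ≈ 4 half-lives.
Fraction remaining = (1/2)^4 ≈ 0.0625, i.e. 6.25%.

6.25%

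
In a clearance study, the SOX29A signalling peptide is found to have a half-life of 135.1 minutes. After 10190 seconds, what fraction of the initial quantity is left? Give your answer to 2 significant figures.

0.42

10190 seconds = 169.833 minutes.
n = 169.833/135.1 ≈ 1.2571 half-lives.
Fraction remaining = (1/2)^1.2571 ≈ 0.41839.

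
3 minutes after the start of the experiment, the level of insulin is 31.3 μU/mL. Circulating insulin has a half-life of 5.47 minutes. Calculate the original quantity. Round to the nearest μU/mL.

46 μU/mL

Number of half-lives elapsed: n = 3/5.47 ≈ 0.54845.
A₀ = A × 2^n = 31.3 × 2^0.54845 = 31.3 × 1.4625 ≈ 45.777 μU/mL.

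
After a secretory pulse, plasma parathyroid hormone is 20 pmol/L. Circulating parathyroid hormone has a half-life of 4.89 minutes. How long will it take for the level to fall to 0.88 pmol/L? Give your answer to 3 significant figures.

22.0 minutes

Fraction remaining = 0.88/20 ≈ 0.044.
n = log₂(20/0.88) = ln(22.727)/ln 2 ≈ 4.5064 half-lives.
t = n × t½ = 4.5064 × 4.89 ≈ 22.036 minutes.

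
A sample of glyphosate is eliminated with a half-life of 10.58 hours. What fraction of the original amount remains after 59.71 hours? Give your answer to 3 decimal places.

0.020

n = 59.71/10.58 ≈ 5.6437 half-lives.
Fraction remaining = (1/2)^5.6437 ≈ 0.020003.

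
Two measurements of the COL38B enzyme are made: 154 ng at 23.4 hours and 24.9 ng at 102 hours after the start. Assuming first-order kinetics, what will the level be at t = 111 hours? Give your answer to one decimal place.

Over Δt = 102 − 23.4 = 78.6 hours, the level fell by a factor of 154/24.9 ≈ 6.1847.
n = log₂(6.1847) ≈ 2.6287 half-lives, so t½ = 78.6/2.6287 ≈ 29.901 hours.
From t = 102 to t = 111: 24.9 × (1/2)^((111−102)/29.901) ≈ 20.211 ng.

20.2 ng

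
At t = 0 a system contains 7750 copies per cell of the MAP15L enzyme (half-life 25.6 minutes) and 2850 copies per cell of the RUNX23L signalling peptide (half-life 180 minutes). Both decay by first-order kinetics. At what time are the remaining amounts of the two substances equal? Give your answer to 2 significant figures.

43 minutes

Set 7750·(1/2)^(t/25.6) = 2850·(1/2)^(t/180).
Taking log₂: log₂(7750/2850) = t·(1/25.6 − 1/180).
log₂(2.7193) = 1.4432; 1/25.6 − 1/180 = 0.033507.
t = 1.4432 / 0.033507 ≈ 43.073 minutes.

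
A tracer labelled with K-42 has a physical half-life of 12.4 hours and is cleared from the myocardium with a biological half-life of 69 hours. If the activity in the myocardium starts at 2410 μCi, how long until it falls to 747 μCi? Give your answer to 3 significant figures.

17.8 hours

1/t_eff = 1/t_phys + 1/t_biol = 1/12.4 + 1/69 = 0.095138 per hour.
t_eff = 12.4 × 69 / (12.4 + 69) ≈ 10.511 hours.
n = log₂(2410/747) ≈ 1.6899; t = 1.6899 × 10.511 ≈ 17.762 hours.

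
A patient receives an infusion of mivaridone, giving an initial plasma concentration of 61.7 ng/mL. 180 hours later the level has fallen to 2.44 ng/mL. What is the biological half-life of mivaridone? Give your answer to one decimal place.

A/A₀ = 2.44/61.7 ≈ 0.039546.
n = log₂(25.287) ≈ 4.6603 half-lives elapsed in 180 hours.
t½ = 180/4.6603 ≈ 38.624 hours.

38.6 hours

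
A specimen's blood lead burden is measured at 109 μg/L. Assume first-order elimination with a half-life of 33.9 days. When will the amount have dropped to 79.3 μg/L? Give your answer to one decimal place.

15.6 days

Fraction remaining = 79.3/109 ≈ 0.72752.
n = log₂(109/79.3) = ln(1.3745)/ln 2 ≈ 0.45894 half-lives.
t = n × t½ = 0.45894 × 33.9 ≈ 15.558 days.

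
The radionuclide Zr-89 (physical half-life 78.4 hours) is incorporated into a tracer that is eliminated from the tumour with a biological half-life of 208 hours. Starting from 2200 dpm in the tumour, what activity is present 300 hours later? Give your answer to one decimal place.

1/t_eff = 1/t_phys + 1/t_biol = 1/78.4 + 1/208 = 0.017563 per hour.
t_eff = 78.4 × 208 / (78.4 + 208) ≈ 56.939 hours.
Remaining = 2200 × (1/2)^(300/56.939) = 2200 × (1/2)^5.2688 ≈ 57.062 dpm.

57.1 dpm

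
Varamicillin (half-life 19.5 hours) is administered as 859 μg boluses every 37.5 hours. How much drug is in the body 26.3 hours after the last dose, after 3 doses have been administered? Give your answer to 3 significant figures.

450 μg

The 3 doses were given 101.3, 63.8, 26.3 hours ago.
Total = 859·(1/2)^(101.3/19.5) + 859·(1/2)^(63.8/19.5) + 859·(1/2)^(26.3/19.5)
      = 23.452 + 88.937 + 337.28 ≈ 449.67 μg.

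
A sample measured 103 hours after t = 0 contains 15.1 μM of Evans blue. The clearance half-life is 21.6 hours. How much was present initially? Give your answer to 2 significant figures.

Number of half-lives elapsed: n = 103/21.6 ≈ 4.7685.
A₀ = A × 2^n = 15.1 × 2^4.7685 = 15.1 × 27.256 ≈ 411.57 μM.

410 μM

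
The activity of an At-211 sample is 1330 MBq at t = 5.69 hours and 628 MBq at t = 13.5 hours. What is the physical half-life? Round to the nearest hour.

7 hours

Over Δt = 13.5 − 5.69 = 7.81 hours, the level fell by a factor of 1330/628 ≈ 2.1178.
n = log₂(2.1178) ≈ 1.0826 half-lives, so t½ = 7.81/1.0826 ≈ 7.2142 hours.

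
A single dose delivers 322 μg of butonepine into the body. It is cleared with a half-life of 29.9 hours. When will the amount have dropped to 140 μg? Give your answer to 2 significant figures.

36 hours

Fraction remaining = 140/322 ≈ 0.43478.
n = log₂(322/140) = ln(2.3)/ln 2 ≈ 1.2016 half-lives.
t = n × t½ = 1.2016 × 29.9 ≈ 35.929 hours.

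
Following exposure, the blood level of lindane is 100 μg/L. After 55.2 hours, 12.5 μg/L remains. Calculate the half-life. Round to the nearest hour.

18 hours

A/A₀ = 12.5/100 ≈ 0.125.
n = log₂(8) ≈ 3 half-lives elapsed in 55.2 hours.
t½ = 55.2/3 ≈ 18.4 hours.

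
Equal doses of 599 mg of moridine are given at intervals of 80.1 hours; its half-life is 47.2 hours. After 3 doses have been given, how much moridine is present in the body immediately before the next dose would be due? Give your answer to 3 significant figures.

259 mg

The 3 doses were given 240.3, 160.2, 80.1 hours ago.
Total = 599·(1/2)^(240.3/47.2) + 599·(1/2)^(160.2/47.2) + 599·(1/2)^(80.1/47.2)
      = 17.573 + 56.978 + 184.74 ≈ 259.3 mg.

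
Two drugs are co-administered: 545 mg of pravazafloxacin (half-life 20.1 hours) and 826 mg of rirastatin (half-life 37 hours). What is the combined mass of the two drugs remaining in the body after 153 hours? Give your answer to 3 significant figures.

49.8 mg

pravazafloxacin: 545 × (1/2)^(153/20.1) = 545 × (1/2)^7.6119 ≈ 2.786 mg.
rirastatin: 826 × (1/2)^(153/37) = 826 × (1/2)^4.1351 ≈ 47.009 mg.
Total = 2.786 + 47.009 ≈ 49.795 mg.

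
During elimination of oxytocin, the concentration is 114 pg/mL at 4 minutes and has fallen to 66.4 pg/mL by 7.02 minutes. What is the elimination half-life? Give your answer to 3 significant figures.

3.87 minutes

Over Δt = 7.02 − 4 = 3.02 minutes, the level fell by a factor of 114/66.4 ≈ 1.7169.
n = log₂(1.7169) ≈ 0.77978 half-lives, so t½ = 3.02/0.77978 ≈ 3.8729 minutes.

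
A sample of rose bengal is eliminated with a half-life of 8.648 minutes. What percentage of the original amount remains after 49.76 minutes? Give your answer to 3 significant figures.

1.85%

n = 49.76/8.648 ≈ 5.7539 half-lives.
Fraction remaining = (1/2)^5.7539 ≈ 0.018531, i.e. 1.8531%.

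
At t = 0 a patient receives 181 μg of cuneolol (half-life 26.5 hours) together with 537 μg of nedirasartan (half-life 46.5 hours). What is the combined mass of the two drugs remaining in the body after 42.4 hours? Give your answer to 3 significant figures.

cuneolol: 181 × (1/2)^(42.4/26.5) = 181 × (1/2)^1.6 ≈ 59.708 μg.
nedirasartan: 537 × (1/2)^(42.4/46.5) = 537 × (1/2)^0.91183 ≈ 285.42 μg.
Total = 59.708 + 285.42 ≈ 345.13 μg.

345 μg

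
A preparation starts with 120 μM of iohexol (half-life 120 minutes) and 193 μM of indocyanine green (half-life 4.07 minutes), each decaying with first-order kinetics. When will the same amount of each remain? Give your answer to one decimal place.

Set 120·(1/2)^(t/120) = 193·(1/2)^(t/4.07).
Taking log₂: log₂(120/193) = t·(1/120 − 1/4.07).
log₂(0.62176) = -0.68557; 1/120 − 1/4.07 = -0.23737.
t = -0.68557 / -0.23737 ≈ 2.8882 minutes.

2.9 minutes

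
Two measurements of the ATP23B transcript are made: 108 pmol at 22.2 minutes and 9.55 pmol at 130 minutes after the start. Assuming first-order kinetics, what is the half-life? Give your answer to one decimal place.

Over Δt = 130 − 22.2 = 107.8 minutes, the level fell by a factor of 108/9.55 ≈ 11.309.
n = log₂(11.309) ≈ 3.4994 half-lives, so t½ = 107.8/3.4994 ≈ 30.805 minutes.

30.8 minutes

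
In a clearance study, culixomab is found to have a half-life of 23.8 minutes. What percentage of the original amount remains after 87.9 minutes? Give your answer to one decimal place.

n = 87.9/23.8 ≈ 3.6933 half-lives.
Fraction remaining = (1/2)^3.6933 ≈ 0.077306, i.e. 7.7306%.

7.7%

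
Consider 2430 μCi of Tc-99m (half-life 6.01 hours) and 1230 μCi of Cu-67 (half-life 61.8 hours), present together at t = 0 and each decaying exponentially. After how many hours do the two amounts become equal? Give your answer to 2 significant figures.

Set 2430·(1/2)^(t/6.01) = 1230·(1/2)^(t/61.8).
Taking log₂: log₂(2430/1230) = t·(1/6.01 − 1/61.8).
log₂(1.9756) = 0.9823; 1/6.01 − 1/61.8 = 0.15021.
t = 0.9823 / 0.15021 ≈ 6.5396 hours.

6.5 hours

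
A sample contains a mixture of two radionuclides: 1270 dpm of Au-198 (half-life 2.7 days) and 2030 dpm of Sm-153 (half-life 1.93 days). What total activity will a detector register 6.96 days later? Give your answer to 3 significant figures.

379 dpm

Au-198: 1270 × (1/2)^(6.96/2.7) = 1270 × (1/2)^2.5778 ≈ 212.72 dpm.
Sm-153: 2030 × (1/2)^(6.96/1.93) = 2030 × (1/2)^3.6062 ≈ 166.69 dpm.
Total = 212.72 + 166.69 ≈ 379.42 dpm.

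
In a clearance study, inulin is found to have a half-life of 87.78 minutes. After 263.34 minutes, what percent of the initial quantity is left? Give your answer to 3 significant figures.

12.5%

n = 263.34/87.78 ≈ 3 half-lives.
Fraction remaining = (1/2)^3 ≈ 0.125, i.e. 12.5%.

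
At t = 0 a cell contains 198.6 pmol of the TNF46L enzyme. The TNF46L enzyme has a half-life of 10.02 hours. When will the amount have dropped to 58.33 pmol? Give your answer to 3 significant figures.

Fraction remaining = 58.33/198.6 ≈ 0.29371.
n = log₂(198.6/58.33) = ln(3.4048)/ln 2 ≈ 1.7676 half-lives.
t = n × t½ = 1.7676 × 10.02 ≈ 17.711 hours.

17.7 hours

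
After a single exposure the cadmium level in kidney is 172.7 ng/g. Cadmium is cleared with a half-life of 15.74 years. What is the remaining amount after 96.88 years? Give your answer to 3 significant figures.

2.42 ng/g

Number of half-lives: n = 96.88/15.74 ≈ 6.155.
Remaining = 172.7 × (1/2)^6.155 = 172.7 × 0.014033 ≈ 2.4235 ng/g.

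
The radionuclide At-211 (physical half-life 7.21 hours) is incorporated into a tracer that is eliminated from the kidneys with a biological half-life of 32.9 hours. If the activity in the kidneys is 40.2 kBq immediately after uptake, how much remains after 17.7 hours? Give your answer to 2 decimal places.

5.05 kBq

1/t_eff = 1/t_phys + 1/t_biol = 1/7.21 + 1/32.9 = 0.16909 per hour.
t_eff = 7.21 × 32.9 / (7.21 + 32.9) ≈ 5.914 hours.
Remaining = 40.2 × (1/2)^(17.7/5.914) = 40.2 × (1/2)^2.9929 ≈ 5.0497 kBq.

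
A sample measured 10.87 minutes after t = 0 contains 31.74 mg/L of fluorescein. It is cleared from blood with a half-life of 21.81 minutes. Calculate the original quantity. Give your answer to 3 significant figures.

Number of half-lives elapsed: n = 10.87/21.81 ≈ 0.4984.
A₀ = A × 2^n = 31.74 × 2^0.4984 = 31.74 × 1.4126 ≈ 44.837 mg/L.

44.8 mg/L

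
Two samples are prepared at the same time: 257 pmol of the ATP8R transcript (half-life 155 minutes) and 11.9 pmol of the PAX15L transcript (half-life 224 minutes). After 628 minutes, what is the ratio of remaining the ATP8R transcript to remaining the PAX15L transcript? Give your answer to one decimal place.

ATP8R transcript: 257 × (1/2)^(628/155) = 257 × (1/2)^4.0516 ≈ 15.498 pmol.
PAX15L transcript: 11.9 × (1/2)^(628/224) = 11.9 × (1/2)^2.8036 ≈ 1.7045 pmol.
Ratio ≈ 15.498 / 1.7045 ≈ 9.0926.

9.1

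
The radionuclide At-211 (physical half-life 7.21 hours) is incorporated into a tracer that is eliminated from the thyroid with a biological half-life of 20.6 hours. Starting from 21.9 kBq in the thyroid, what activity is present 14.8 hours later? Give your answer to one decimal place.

3.2 kBq

1/t_eff = 1/t_phys + 1/t_biol = 1/7.21 + 1/20.6 = 0.18724 per hour.
t_eff = 7.21 × 20.6 / (7.21 + 20.6) ≈ 5.3407 hours.
Remaining = 21.9 × (1/2)^(14.8/5.3407) = 21.9 × (1/2)^2.7712 ≈ 3.2081 kBq.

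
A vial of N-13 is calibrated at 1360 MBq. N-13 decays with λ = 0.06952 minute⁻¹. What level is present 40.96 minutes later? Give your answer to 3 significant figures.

t½ = ln 2 / λ = 0.69315 / 0.06952 ≈ 9.9705 minutes.
Number of half-lives: n = 40.96/9.9705 ≈ 4.1081.
Remaining = 1360 × (1/2)^4.1081 = 1360 × 0.057987 ≈ 78.862 MBq.

78.9 MBq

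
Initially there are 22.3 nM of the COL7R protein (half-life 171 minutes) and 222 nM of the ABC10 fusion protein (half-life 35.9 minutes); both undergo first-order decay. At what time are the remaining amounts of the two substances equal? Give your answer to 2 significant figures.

150 minutes

Set 22.3·(1/2)^(t/171) = 222·(1/2)^(t/35.9).
Taking log₂: log₂(22.3/222) = t·(1/171 − 1/35.9).
log₂(0.10045) = -3.3154; 1/171 − 1/35.9 = -0.022007.
t = -3.3154 / -0.022007 ≈ 150.65 minutes.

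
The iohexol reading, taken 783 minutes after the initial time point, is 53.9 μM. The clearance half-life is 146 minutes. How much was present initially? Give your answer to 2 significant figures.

2200 μM

Number of half-lives elapsed: n = 783/146 ≈ 5.363.
A₀ = A × 2^n = 53.9 × 2^5.363 = 53.9 × 41.156 ≈ 2218.3 μM.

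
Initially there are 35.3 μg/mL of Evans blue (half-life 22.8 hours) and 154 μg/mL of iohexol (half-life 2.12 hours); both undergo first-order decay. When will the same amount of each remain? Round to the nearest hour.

5 hours

Set 35.3·(1/2)^(t/22.8) = 154·(1/2)^(t/2.12).
Taking log₂: log₂(35.3/154) = t·(1/22.8 − 1/2.12).
log₂(0.22922) = -2.1252; 1/22.8 − 1/2.12 = -0.42784.
t = -2.1252 / -0.42784 ≈ 4.9673 hours.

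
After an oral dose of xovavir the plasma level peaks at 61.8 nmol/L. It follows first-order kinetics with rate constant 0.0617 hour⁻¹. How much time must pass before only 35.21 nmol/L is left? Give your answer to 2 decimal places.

9.12 hours

t½ = ln 2 / k = 0.69315 / 0.0617 ≈ 11.234 hours.
Fraction remaining = 35.21/61.8 ≈ 0.56974.
n = log₂(61.8/35.21) = ln(1.7552)/ln 2 ≈ 0.81162 half-lives.
t = n × t½ = 0.81162 × 11.234 ≈ 9.1179 hours.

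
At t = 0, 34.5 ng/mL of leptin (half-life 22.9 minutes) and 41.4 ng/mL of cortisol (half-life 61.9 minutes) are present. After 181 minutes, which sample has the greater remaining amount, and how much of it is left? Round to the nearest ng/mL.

cortisol, 5 ng/mL

leptin: 34.5 × (1/2)^7.9039 ≈ 0.14405 ng/mL.
cortisol: 41.4 × (1/2)^2.9241 ≈ 5.4547 ng/mL.
Cortisol has more remaining, at ≈ 5.4547 ng/mL.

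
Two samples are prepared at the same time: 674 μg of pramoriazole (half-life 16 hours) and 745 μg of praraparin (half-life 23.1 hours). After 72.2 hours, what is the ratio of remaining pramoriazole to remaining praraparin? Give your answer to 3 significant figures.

pramoriazole: 674 × (1/2)^(72.2/16) = 674 × (1/2)^4.5125 ≈ 29.53 μg.
praraparin: 745 × (1/2)^(72.2/23.1) = 745 × (1/2)^3.1255 ≈ 85.364 μg.
Ratio ≈ 29.53 / 85.364 ≈ 0.34593.

0.346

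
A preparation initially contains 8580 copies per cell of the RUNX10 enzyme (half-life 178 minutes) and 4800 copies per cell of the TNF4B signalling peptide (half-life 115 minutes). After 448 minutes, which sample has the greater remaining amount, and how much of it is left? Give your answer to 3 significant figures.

RUNX10 enzyme: 8580 × (1/2)^2.5169 ≈ 1499.1 copies per cell.
TNF4B signalling peptide: 4800 × (1/2)^3.8957 ≈ 322.5 copies per cell.
RUNX10 enzyme has more remaining, at ≈ 1499.1 copies per cell.

RUNX10 enzyme, 1500 copies per cell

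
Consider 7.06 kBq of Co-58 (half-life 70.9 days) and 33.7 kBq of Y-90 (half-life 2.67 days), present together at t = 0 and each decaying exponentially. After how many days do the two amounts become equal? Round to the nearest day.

6 days

Set 7.06·(1/2)^(t/70.9) = 33.7·(1/2)^(t/2.67).
Taking log₂: log₂(7.06/33.7) = t·(1/70.9 − 1/2.67).
log₂(0.2095) = -2.255; 1/70.9 − 1/2.67 = -0.36043.
t = -2.255 / -0.36043 ≈ 6.2565 days.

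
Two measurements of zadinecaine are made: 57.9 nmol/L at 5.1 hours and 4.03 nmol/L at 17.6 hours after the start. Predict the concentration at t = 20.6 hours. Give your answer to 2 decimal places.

2.13 nmol/L

Over Δt = 17.6 − 5.1 = 12.5 hours, the level fell by a factor of 57.9/4.03 ≈ 14.367.
n = log₂(14.367) ≈ 3.8447 half-lives, so t½ = 12.5/3.8447 ≈ 3.2512 hours.
From t = 17.6 to t = 20.6: 4.03 × (1/2)^((20.6−17.6)/3.2512) ≈ 2.1259 nmol/L.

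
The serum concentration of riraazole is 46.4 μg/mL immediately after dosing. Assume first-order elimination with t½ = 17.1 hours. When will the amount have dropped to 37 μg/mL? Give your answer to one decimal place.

5.6 hours

Fraction remaining = 37/46.4 ≈ 0.79741.
n = log₂(46.4/37) = ln(1.2541)/ln 2 ≈ 0.3266 half-lives.
t = n × t½ = 0.3266 × 17.1 ≈ 5.5849 hours.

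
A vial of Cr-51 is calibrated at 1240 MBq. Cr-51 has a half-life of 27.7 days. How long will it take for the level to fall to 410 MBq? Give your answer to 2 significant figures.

Fraction remaining = 410/1240 ≈ 0.33065.
n = log₂(1240/410) = ln(3.0244)/ln 2 ≈ 1.5966 half-lives.
t = n × t½ = 1.5966 × 27.7 ≈ 44.227 days.

44 days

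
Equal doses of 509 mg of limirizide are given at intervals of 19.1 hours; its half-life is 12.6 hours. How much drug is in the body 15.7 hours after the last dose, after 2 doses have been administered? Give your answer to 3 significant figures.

290 mg

The 2 doses were given 34.8, 15.7 hours ago.
Total = 509·(1/2)^(34.8/12.6) + 509·(1/2)^(15.7/12.6)
      = 75.042 + 214.6 ≈ 289.64 mg.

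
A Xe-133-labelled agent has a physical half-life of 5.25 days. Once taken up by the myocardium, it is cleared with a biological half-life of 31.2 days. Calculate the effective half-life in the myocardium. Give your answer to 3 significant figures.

1/t_eff = 1/t_phys + 1/t_biol = 1/5.25 + 1/31.2 = 0.22253 per day.
t_eff = 5.25 × 31.2 / (5.25 + 31.2) ≈ 4.4938 days.

4.49 days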